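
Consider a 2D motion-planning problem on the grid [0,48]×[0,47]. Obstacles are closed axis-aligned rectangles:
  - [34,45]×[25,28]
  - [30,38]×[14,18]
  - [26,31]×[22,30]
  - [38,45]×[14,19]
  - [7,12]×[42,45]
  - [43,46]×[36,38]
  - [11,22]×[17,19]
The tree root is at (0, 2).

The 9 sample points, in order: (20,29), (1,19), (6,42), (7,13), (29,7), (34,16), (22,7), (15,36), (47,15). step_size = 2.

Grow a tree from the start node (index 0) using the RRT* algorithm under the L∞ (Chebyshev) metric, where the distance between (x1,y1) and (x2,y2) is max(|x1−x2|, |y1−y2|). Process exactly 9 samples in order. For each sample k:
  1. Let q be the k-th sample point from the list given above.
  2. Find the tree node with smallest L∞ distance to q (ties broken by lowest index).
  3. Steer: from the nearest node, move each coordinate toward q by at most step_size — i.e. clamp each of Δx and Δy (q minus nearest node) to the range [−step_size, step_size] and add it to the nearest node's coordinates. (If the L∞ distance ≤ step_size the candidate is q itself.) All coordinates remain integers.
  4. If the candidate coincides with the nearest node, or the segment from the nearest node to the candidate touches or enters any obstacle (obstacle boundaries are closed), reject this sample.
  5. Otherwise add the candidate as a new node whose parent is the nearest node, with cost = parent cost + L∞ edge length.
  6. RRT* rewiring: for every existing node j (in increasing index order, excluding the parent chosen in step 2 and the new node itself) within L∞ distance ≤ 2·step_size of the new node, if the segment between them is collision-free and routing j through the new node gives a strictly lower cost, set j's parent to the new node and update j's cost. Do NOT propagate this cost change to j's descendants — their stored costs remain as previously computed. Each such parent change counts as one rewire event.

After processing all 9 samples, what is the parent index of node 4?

1. q=(20,29) nearest=0 d=27 new=(2,4) → add node 1 parent=0 cost=2
2. q=(1,19) nearest=1 d=15 new=(1,6) → add node 2 parent=1 cost=4
3. q=(6,42) nearest=2 d=36 new=(3,8) → add node 3 parent=2 cost=6
4. q=(7,13) nearest=3 d=5 new=(5,10) → add node 4 parent=3 cost=8
5. q=(29,7) nearest=4 d=24 new=(7,8) → add node 5 parent=4 cost=10
6. q=(34,16) nearest=5 d=27 new=(9,10) → add node 6 parent=5 cost=12
7. q=(22,7) nearest=6 d=13 new=(11,8) → add node 7 parent=6 cost=14
8. q=(15,36) nearest=4 d=26 new=(7,12) → add node 8 parent=4 cost=10
9. q=(47,15) nearest=7 d=36 new=(13,10) → add node 9 parent=7 cost=16

Parent of node 4: 3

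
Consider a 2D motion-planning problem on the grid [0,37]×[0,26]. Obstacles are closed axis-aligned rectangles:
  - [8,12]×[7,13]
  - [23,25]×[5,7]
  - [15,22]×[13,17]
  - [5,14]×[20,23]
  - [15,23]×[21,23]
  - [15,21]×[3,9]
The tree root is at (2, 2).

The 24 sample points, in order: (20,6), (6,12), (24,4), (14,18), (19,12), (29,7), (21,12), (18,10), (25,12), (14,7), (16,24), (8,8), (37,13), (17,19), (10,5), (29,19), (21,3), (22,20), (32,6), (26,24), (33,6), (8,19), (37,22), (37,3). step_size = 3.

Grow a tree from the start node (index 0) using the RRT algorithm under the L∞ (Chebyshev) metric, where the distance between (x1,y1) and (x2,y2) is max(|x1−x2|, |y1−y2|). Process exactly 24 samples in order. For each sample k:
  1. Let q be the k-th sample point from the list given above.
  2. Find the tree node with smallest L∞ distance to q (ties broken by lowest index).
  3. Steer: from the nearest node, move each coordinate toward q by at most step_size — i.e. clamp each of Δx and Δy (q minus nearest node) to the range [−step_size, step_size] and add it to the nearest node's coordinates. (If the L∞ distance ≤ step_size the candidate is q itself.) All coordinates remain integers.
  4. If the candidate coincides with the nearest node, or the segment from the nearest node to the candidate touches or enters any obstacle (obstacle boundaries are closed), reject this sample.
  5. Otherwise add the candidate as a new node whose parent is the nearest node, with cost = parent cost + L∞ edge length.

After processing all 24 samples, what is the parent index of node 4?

1. q=(20,6) nearest=0 d=18 new=(5,5) → add node 1 parent=0 cost=3
2. q=(6,12) nearest=1 d=7 new=(6,8) → add node 2 parent=1 cost=6
3. q=(24,4) nearest=2 d=18 new=(9,5) → add node 3 parent=2 cost=9
4. q=(14,18) nearest=2 d=10 new=(9,11) → blocked by [8,12]×[7,13], reject
5. q=(19,12) nearest=3 d=10 new=(12,8) → blocked by [8,12]×[7,13], reject
6. q=(29,7) nearest=3 d=20 new=(12,7) → blocked by [8,12]×[7,13], reject
7. q=(21,12) nearest=3 d=12 new=(12,8) → blocked by [8,12]×[7,13], reject
8. q=(18,10) nearest=3 d=9 new=(12,8) → blocked by [8,12]×[7,13], reject
9. q=(25,12) nearest=3 d=16 new=(12,8) → blocked by [8,12]×[7,13], reject
10. q=(14,7) nearest=3 d=5 new=(12,7) → blocked by [8,12]×[7,13], reject
11. q=(16,24) nearest=2 d=16 new=(9,11) → blocked by [8,12]×[7,13], reject
12. q=(8,8) nearest=2 d=2 new=(8,8) → blocked by [8,12]×[7,13], reject
13. q=(37,13) nearest=3 d=28 new=(12,8) → blocked by [8,12]×[7,13], reject
14. q=(17,19) nearest=2 d=11 new=(9,11) → blocked by [8,12]×[7,13], reject
15. q=(10,5) nearest=3 d=1 new=(10,5) → add node 4 parent=3 cost=10
16. q=(29,19) nearest=4 d=19 new=(13,8) → blocked by [8,12]×[7,13], reject
17. q=(21,3) nearest=4 d=11 new=(13,3) → add node 5 parent=4 cost=13
18. q=(22,20) nearest=3 d=15 new=(12,8) → blocked by [8,12]×[7,13], reject
19. q=(32,6) nearest=5 d=19 new=(16,6) → blocked by [15,21]×[3,9], reject
20. q=(26,24) nearest=3 d=19 new=(12,8) → blocked by [8,12]×[7,13], reject
21. q=(33,6) nearest=5 d=20 new=(16,6) → blocked by [15,21]×[3,9], reject
22. q=(8,19) nearest=2 d=11 new=(8,11) → blocked by [8,12]×[7,13], reject
23. q=(37,22) nearest=5 d=24 new=(16,6) → blocked by [15,21]×[3,9], reject
24. q=(37,3) nearest=5 d=24 new=(16,3) → blocked by [15,21]×[3,9], reject

Parent of node 4: 3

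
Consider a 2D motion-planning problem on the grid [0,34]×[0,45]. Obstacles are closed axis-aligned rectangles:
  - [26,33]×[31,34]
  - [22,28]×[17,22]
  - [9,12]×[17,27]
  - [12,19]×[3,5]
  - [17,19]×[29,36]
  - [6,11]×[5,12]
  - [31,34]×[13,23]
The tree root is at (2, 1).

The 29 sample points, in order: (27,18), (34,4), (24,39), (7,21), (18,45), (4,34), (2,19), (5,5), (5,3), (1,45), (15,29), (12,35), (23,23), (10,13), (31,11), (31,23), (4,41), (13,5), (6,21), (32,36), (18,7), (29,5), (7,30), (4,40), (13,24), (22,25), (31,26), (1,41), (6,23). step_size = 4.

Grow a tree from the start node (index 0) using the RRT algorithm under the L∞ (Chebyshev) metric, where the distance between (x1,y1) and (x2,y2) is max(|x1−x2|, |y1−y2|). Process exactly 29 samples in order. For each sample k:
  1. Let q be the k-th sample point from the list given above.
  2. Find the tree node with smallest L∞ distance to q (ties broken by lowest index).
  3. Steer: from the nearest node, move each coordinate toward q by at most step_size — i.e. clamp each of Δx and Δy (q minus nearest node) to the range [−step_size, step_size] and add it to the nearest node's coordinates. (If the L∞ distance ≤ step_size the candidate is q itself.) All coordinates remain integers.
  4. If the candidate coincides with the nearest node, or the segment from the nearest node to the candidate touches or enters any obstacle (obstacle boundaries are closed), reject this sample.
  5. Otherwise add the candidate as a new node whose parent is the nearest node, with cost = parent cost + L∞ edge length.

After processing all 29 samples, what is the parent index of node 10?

Parent of node 10: 8

1. q=(27,18) nearest=0 d=25 new=(6,5) → blocked by [6,11]×[5,12], reject
2. q=(34,4) nearest=0 d=32 new=(6,4) → add node 1 parent=0 cost=4
3. q=(24,39) nearest=1 d=35 new=(10,8) → blocked by [6,11]×[5,12], reject
4. q=(7,21) nearest=1 d=17 new=(7,8) → blocked by [6,11]×[5,12], reject
5. q=(18,45) nearest=1 d=41 new=(10,8) → blocked by [6,11]×[5,12], reject
6. q=(4,34) nearest=1 d=30 new=(4,8) → add node 2 parent=1 cost=8
7. q=(2,19) nearest=2 d=11 new=(2,12) → add node 3 parent=2 cost=12
8. q=(5,5) nearest=1 d=1 new=(5,5) → add node 4 parent=1 cost=5
9. q=(5,3) nearest=1 d=1 new=(5,3) → add node 5 parent=1 cost=5
10. q=(1,45) nearest=3 d=33 new=(1,16) → add node 6 parent=3 cost=16
11. q=(15,29) nearest=6 d=14 new=(5,20) → add node 7 parent=6 cost=20
12. q=(12,35) nearest=7 d=15 new=(9,24) → blocked by [9,12]×[17,27], reject
13. q=(23,23) nearest=4 d=18 new=(9,9) → blocked by [6,11]×[5,12], reject
14. q=(10,13) nearest=2 d=6 new=(8,12) → blocked by [6,11]×[5,12], reject
15. q=(31,11) nearest=1 d=25 new=(10,8) → blocked by [6,11]×[5,12], reject
16. q=(31,23) nearest=1 d=25 new=(10,8) → blocked by [6,11]×[5,12], reject
17. q=(4,41) nearest=7 d=21 new=(4,24) → add node 8 parent=7 cost=24
18. q=(13,5) nearest=1 d=7 new=(10,5) → blocked by [6,11]×[5,12], reject
19. q=(6,21) nearest=7 d=1 new=(6,21) → add node 9 parent=7 cost=21
20. q=(32,36) nearest=9 d=26 new=(10,25) → blocked by [9,12]×[17,27], reject
21. q=(18,7) nearest=1 d=12 new=(10,7) → blocked by [6,11]×[5,12], reject
22. q=(29,5) nearest=1 d=23 new=(10,5) → blocked by [6,11]×[5,12], reject
23. q=(7,30) nearest=8 d=6 new=(7,28) → add node 10 parent=8 cost=28
24. q=(4,40) nearest=10 d=12 new=(4,32) → add node 11 parent=10 cost=32
25. q=(13,24) nearest=10 d=6 new=(11,24) → blocked by [9,12]×[17,27], reject
26. q=(22,25) nearest=10 d=15 new=(11,25) → blocked by [9,12]×[17,27], reject
27. q=(31,26) nearest=10 d=24 new=(11,26) → blocked by [9,12]×[17,27], reject
28. q=(1,41) nearest=11 d=9 new=(1,36) → add node 12 parent=11 cost=36
29. q=(6,23) nearest=8 d=2 new=(6,23) → add node 13 parent=8 cost=26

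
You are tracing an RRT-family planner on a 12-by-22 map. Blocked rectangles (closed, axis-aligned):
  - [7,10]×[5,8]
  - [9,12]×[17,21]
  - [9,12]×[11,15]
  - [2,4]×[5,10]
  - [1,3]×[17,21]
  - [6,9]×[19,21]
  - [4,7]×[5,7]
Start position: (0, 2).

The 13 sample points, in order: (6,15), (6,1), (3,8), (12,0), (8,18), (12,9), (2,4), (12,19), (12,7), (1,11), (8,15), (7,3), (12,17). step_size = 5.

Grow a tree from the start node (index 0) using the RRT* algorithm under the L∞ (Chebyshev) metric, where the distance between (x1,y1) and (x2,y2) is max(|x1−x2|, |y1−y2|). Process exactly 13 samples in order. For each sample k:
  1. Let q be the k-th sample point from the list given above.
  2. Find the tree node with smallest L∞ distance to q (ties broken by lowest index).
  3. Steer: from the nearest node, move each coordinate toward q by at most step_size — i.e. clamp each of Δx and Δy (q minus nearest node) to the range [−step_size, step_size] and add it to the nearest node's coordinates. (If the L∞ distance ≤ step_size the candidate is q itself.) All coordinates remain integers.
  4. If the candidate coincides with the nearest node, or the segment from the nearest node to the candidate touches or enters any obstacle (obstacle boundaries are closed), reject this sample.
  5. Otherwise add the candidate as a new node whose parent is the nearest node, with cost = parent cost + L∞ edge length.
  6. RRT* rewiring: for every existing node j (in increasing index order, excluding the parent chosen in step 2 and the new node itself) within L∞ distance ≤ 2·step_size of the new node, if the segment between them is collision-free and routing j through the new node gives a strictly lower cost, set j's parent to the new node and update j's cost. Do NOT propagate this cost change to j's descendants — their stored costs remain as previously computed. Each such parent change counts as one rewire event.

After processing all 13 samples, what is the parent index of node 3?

Parent of node 3: 0

1. q=(6,15) nearest=0 d=13 new=(5,7) → blocked by [2,4]×[5,10], reject
2. q=(6,1) nearest=0 d=6 new=(5,1) → add node 1 parent=0 cost=5
3. q=(3,8) nearest=0 d=6 new=(3,7) → blocked by [2,4]×[5,10], reject
4. q=(12,0) nearest=1 d=7 new=(10,0) → add node 2 parent=1 cost=10
5. q=(8,18) nearest=0 d=16 new=(5,7) → blocked by [2,4]×[5,10], reject
6. q=(12,9) nearest=1 d=8 new=(10,6) → blocked by [7,10]×[5,8], reject
7. q=(2,4) nearest=0 d=2 new=(2,4) → add node 3 parent=0 cost=2
8. q=(12,19) nearest=3 d=15 new=(7,9) → blocked by [2,4]×[5,10], reject
9. q=(12,7) nearest=1 d=7 new=(10,6) → blocked by [7,10]×[5,8], reject
10. q=(1,11) nearest=3 d=7 new=(1,9) → add node 4 parent=3 cost=7
11. q=(8,15) nearest=4 d=7 new=(6,14) → blocked by [2,4]×[5,10], reject
12. q=(7,3) nearest=1 d=2 new=(7,3) → add node 5 parent=1 cost=7
13. q=(12,17) nearest=4 d=11 new=(6,14) → blocked by [2,4]×[5,10], reject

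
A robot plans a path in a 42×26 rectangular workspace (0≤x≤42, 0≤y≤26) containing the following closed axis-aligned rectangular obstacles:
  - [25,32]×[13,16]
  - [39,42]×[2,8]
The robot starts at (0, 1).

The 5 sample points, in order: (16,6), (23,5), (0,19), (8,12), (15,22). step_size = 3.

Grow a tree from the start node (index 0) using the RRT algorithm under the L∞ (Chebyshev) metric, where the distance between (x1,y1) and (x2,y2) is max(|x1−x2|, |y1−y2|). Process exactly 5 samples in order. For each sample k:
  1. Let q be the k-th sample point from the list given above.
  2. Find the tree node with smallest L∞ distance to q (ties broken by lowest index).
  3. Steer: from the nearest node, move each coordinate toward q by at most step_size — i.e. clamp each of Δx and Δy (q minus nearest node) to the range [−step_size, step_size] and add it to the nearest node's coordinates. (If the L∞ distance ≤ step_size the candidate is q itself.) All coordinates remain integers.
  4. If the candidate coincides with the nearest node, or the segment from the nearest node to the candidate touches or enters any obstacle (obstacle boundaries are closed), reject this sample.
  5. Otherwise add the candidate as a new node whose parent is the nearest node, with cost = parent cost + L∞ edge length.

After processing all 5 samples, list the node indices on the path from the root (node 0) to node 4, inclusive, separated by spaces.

Path: 0 1 2 3 4

1. q=(16,6) nearest=0 d=16 new=(3,4) → add node 1 parent=0 cost=3
2. q=(23,5) nearest=1 d=20 new=(6,5) → add node 2 parent=1 cost=6
3. q=(0,19) nearest=2 d=14 new=(3,8) → add node 3 parent=2 cost=9
4. q=(8,12) nearest=3 d=5 new=(6,11) → add node 4 parent=3 cost=12
5. q=(15,22) nearest=4 d=11 new=(9,14) → add node 5 parent=4 cost=15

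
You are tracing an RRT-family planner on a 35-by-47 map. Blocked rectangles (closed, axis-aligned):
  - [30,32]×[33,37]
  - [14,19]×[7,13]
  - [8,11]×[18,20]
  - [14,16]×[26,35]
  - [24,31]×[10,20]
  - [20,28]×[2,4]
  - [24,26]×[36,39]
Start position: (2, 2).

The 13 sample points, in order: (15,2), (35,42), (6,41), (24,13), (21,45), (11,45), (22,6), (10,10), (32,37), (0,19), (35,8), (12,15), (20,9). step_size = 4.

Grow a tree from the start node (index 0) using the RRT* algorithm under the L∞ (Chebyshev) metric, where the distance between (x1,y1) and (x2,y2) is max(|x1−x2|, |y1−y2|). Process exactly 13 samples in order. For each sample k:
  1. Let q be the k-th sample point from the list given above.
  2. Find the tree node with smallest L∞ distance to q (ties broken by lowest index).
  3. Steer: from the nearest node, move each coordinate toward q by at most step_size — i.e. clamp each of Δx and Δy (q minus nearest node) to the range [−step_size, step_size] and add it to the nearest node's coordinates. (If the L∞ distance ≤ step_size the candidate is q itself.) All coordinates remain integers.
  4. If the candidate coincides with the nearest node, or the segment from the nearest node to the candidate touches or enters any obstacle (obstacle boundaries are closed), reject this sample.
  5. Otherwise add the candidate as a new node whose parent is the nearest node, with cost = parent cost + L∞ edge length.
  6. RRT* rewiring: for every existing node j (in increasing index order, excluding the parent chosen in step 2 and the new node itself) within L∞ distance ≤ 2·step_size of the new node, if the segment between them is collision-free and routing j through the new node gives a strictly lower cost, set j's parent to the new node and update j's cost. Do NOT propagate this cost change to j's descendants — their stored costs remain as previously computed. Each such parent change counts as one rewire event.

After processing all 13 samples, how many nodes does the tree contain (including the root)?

1. q=(15,2) nearest=0 d=13 new=(6,2) → add node 1 parent=0 cost=4
2. q=(35,42) nearest=0 d=40 new=(6,6) → add node 2 parent=0 cost=4
3. q=(6,41) nearest=2 d=35 new=(6,10) → add node 3 parent=2 cost=8
4. q=(24,13) nearest=1 d=18 new=(10,6) → add node 4 parent=1 cost=8
5. q=(21,45) nearest=3 d=35 new=(10,14) → add node 5 parent=3 cost=12
6. q=(11,45) nearest=5 d=31 new=(11,18) → blocked by [8,11]×[18,20], reject
7. q=(22,6) nearest=4 d=12 new=(14,6) → add node 6 parent=4 cost=12
8. q=(10,10) nearest=2 d=4 new=(10,10) → add node 7 parent=2 cost=8
9. q=(32,37) nearest=5 d=23 new=(14,18) → add node 8 parent=5 cost=16
10. q=(0,19) nearest=3 d=9 new=(2,14) → add node 9 parent=3 cost=12
11. q=(35,8) nearest=6 d=21 new=(18,8) → blocked by [14,19]×[7,13], reject
12. q=(12,15) nearest=5 d=2 new=(12,15) → add node 10 parent=5 cost=14
13. q=(20,9) nearest=6 d=6 new=(18,9) → blocked by [14,19]×[7,13], reject

Node count: 11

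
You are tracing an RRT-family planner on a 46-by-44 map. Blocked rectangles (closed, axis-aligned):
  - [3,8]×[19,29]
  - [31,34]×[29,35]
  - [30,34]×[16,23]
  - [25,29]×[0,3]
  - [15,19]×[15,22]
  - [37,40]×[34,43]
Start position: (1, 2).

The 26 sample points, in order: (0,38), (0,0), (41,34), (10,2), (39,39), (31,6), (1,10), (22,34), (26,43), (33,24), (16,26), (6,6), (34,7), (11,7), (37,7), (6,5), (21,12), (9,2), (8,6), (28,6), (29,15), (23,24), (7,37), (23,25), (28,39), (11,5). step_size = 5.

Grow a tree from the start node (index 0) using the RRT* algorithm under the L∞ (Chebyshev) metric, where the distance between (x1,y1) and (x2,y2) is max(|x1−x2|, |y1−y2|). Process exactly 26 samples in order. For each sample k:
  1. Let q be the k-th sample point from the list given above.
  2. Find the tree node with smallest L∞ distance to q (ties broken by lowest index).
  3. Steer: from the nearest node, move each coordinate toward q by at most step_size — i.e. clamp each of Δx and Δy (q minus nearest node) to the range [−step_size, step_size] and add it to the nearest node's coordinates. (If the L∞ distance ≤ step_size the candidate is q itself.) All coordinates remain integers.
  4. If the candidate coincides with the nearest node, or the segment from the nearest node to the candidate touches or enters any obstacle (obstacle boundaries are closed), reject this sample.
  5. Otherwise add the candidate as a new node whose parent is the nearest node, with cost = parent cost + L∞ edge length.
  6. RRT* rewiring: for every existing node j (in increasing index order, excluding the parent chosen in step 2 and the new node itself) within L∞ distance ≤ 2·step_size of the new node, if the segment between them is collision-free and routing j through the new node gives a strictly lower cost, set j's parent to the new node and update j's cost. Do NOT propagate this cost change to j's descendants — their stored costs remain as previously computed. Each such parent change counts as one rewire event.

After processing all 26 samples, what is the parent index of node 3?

Parent of node 3: 0

1. q=(0,38) nearest=0 d=36 new=(0,7) → add node 1 parent=0 cost=5
2. q=(0,0) nearest=0 d=2 new=(0,0) → add node 2 parent=0 cost=2
3. q=(41,34) nearest=0 d=40 new=(6,7) → add node 3 parent=0 cost=5
4. q=(10,2) nearest=3 d=5 new=(10,2) → add node 4 parent=3 cost=10
5. q=(39,39) nearest=3 d=33 new=(11,12) → add node 5 parent=3 cost=10
6. q=(31,6) nearest=5 d=20 new=(16,7) → add node 6 parent=5 cost=15
7. q=(1,10) nearest=1 d=3 new=(1,10) → add node 7 parent=1 cost=8
8. q=(22,34) nearest=5 d=22 new=(16,17) → blocked by [15,19]×[15,22], reject
9. q=(26,43) nearest=5 d=31 new=(16,17) → blocked by [15,19]×[15,22], reject
10. q=(33,24) nearest=6 d=17 new=(21,12) → add node 8 parent=6 cost=20
11. q=(16,26) nearest=5 d=14 new=(16,17) → blocked by [15,19]×[15,22], reject
12. q=(6,6) nearest=3 d=1 new=(6,6) → add node 9 parent=3 cost=6
13. q=(34,7) nearest=8 d=13 new=(26,7) → add node 10 parent=8 cost=25
14. q=(11,7) nearest=3 d=5 new=(11,7) → add node 11 parent=3 cost=10
15. q=(37,7) nearest=10 d=11 new=(31,7) → add node 12 parent=10 cost=30
16. q=(6,5) nearest=9 d=1 new=(6,5) → add node 13 parent=9 cost=7
17. q=(21,12) nearest=8 d=0 → coincident, reject
18. q=(9,2) nearest=4 d=1 new=(9,2) → add node 14 parent=4 cost=11
19. q=(8,6) nearest=3 d=2 new=(8,6) → add node 15 parent=3 cost=7
20. q=(28,6) nearest=10 d=2 new=(28,6) → add node 16 parent=10 cost=27
21. q=(29,15) nearest=8 d=8 new=(26,15) → add node 17 parent=8 cost=25
22. q=(23,24) nearest=17 d=9 new=(23,20) → add node 18 parent=17 cost=30
23. q=(7,37) nearest=18 d=17 new=(18,25) → add node 19 parent=18 cost=35
24. q=(23,25) nearest=18 d=5 new=(23,25) → add node 20 parent=18 cost=35
25. q=(28,39) nearest=19 d=14 new=(23,30) → add node 21 parent=19 cost=40
26. q=(11,5) nearest=11 d=2 new=(11,5) → add node 22 parent=11 cost=12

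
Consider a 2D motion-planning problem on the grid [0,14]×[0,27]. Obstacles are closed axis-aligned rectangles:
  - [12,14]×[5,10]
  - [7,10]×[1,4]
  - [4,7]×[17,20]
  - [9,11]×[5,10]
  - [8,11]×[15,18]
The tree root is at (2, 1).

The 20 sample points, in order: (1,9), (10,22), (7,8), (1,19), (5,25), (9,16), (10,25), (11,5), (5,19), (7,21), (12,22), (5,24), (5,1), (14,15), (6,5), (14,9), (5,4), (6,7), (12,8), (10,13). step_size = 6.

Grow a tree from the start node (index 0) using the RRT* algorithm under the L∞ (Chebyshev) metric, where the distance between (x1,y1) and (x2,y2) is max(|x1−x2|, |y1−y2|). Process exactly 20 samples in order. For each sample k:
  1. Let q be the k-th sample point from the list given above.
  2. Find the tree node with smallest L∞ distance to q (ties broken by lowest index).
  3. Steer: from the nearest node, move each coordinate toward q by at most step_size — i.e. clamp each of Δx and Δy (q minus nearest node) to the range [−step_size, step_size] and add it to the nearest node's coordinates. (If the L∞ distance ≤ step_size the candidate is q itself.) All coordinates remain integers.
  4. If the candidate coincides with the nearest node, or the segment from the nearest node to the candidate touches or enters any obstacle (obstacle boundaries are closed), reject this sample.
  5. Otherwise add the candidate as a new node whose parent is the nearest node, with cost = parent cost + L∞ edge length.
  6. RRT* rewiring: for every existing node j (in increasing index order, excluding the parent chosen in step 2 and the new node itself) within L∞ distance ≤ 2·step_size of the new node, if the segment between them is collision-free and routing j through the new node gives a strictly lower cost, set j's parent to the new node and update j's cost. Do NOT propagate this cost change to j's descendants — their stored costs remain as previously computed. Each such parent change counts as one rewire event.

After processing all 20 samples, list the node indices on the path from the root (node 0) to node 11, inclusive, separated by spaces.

Path: 0 1 2 11

1. q=(1,9) nearest=0 d=8 new=(1,7) → add node 1 parent=0 cost=6
2. q=(10,22) nearest=1 d=15 new=(7,13) → add node 2 parent=1 cost=12
3. q=(7,8) nearest=2 d=5 new=(7,8) → add node 3 parent=2 cost=17
4. q=(1,19) nearest=2 d=6 new=(1,19) → add node 4 parent=2 cost=18
5. q=(5,25) nearest=4 d=6 new=(5,25) → add node 5 parent=4 cost=24
6. q=(9,16) nearest=2 d=3 new=(9,16) → blocked by [8,11]×[15,18], reject
7. q=(10,25) nearest=5 d=5 new=(10,25) → add node 6 parent=5 cost=29
8. q=(11,5) nearest=3 d=4 new=(11,5) → blocked by [9,11]×[5,10], reject
9. q=(5,19) nearest=4 d=4 new=(5,19) → blocked by [4,7]×[17,20], reject
10. q=(7,21) nearest=5 d=4 new=(7,21) → add node 7 parent=5 cost=28
11. q=(12,22) nearest=6 d=3 new=(12,22) → add node 8 parent=6 cost=32
12. q=(5,24) nearest=5 d=1 new=(5,24) → add node 9 parent=5 cost=25
13. q=(5,1) nearest=0 d=3 new=(5,1) → add node 10 parent=0 cost=3; rewire 3→10 (10<17)
14. q=(14,15) nearest=2 d=7 new=(13,15) → add node 11 parent=2 cost=18; rewire 6→11 (28<29); rewire 8→11 (25<32)
15. q=(6,5) nearest=3 d=3 new=(6,5) → add node 12 parent=3 cost=13
16. q=(14,9) nearest=11 d=6 new=(14,9) → blocked by [12,14]×[5,10], reject
17. q=(5,4) nearest=12 d=1 new=(5,4) → add node 13 parent=12 cost=14
18. q=(6,7) nearest=3 d=1 new=(6,7) → add node 14 parent=3 cost=11
19. q=(12,8) nearest=2 d=5 new=(12,8) → blocked by [12,14]×[5,10], reject
20. q=(10,13) nearest=2 d=3 new=(10,13) → add node 15 parent=2 cost=15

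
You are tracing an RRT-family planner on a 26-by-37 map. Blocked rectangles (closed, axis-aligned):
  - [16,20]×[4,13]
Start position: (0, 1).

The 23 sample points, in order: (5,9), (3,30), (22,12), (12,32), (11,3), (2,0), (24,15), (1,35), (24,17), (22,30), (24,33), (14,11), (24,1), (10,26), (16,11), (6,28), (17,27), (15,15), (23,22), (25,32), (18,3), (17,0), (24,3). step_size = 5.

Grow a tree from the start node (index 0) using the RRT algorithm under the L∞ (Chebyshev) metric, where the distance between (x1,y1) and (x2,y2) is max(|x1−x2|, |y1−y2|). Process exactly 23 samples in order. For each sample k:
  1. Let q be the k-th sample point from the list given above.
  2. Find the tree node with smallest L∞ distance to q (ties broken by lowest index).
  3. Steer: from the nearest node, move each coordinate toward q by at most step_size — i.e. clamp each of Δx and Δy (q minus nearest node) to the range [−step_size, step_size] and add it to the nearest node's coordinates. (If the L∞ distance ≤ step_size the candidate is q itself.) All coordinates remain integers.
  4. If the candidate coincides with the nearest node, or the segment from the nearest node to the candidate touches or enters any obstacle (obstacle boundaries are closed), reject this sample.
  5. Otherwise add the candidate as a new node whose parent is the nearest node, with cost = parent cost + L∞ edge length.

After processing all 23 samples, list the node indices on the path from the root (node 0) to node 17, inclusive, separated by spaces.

1. q=(5,9) nearest=0 d=8 new=(5,6) → add node 1 parent=0 cost=5
2. q=(3,30) nearest=1 d=24 new=(3,11) → add node 2 parent=1 cost=10
3. q=(22,12) nearest=1 d=17 new=(10,11) → add node 3 parent=1 cost=10
4. q=(12,32) nearest=2 d=21 new=(8,16) → add node 4 parent=2 cost=15
5. q=(11,3) nearest=1 d=6 new=(10,3) → add node 5 parent=1 cost=10
6. q=(2,0) nearest=0 d=2 new=(2,0) → add node 6 parent=0 cost=2
7. q=(24,15) nearest=3 d=14 new=(15,15) → add node 7 parent=3 cost=15
8. q=(1,35) nearest=4 d=19 new=(3,21) → add node 8 parent=4 cost=20
9. q=(24,17) nearest=7 d=9 new=(20,17) → add node 9 parent=7 cost=20
10. q=(22,30) nearest=9 d=13 new=(22,22) → add node 10 parent=9 cost=25
11. q=(24,33) nearest=10 d=11 new=(24,27) → add node 11 parent=10 cost=30
12. q=(14,11) nearest=3 d=4 new=(14,11) → add node 12 parent=3 cost=14
13. q=(24,1) nearest=12 d=10 new=(19,6) → blocked by [16,20]×[4,13], reject
14. q=(10,26) nearest=8 d=7 new=(8,26) → add node 13 parent=8 cost=25
15. q=(16,11) nearest=12 d=2 new=(16,11) → blocked by [16,20]×[4,13], reject
16. q=(6,28) nearest=13 d=2 new=(6,28) → add node 14 parent=13 cost=27
17. q=(17,27) nearest=10 d=5 new=(17,27) → add node 15 parent=10 cost=30
18. q=(15,15) nearest=7 d=0 → coincident, reject
19. q=(23,22) nearest=10 d=1 new=(23,22) → add node 16 parent=10 cost=26
20. q=(25,32) nearest=11 d=5 new=(25,32) → add node 17 parent=11 cost=35
21. q=(18,3) nearest=3 d=8 new=(15,6) → add node 18 parent=3 cost=15
22. q=(17,0) nearest=18 d=6 new=(17,1) → add node 19 parent=18 cost=20
23. q=(24,3) nearest=19 d=7 new=(22,3) → add node 20 parent=19 cost=25

Path: 0 1 3 7 9 10 11 17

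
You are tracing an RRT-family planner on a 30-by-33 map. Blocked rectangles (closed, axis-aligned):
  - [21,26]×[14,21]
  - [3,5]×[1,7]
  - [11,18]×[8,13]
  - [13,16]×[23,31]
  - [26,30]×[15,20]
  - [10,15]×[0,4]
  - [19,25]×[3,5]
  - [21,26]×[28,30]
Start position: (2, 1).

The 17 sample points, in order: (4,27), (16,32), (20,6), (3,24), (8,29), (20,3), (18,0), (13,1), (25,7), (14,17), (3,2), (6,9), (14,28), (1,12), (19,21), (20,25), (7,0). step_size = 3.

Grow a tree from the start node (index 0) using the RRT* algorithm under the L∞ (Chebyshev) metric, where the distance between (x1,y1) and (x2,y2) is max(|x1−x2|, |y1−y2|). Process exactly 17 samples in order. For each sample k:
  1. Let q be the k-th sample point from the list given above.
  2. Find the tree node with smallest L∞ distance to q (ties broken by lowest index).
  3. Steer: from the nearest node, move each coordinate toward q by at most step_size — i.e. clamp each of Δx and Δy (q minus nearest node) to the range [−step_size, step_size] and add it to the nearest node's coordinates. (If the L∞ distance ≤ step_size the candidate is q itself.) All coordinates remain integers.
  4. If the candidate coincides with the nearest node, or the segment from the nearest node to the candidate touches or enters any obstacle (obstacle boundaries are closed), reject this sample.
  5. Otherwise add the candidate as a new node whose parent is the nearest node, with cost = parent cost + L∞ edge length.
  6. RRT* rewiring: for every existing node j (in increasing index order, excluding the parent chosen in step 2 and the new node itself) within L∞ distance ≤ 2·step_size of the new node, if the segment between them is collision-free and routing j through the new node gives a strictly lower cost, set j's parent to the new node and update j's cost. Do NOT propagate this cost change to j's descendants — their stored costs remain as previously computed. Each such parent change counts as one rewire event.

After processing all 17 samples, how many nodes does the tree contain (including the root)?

Node count: 5

1. q=(4,27) nearest=0 d=26 new=(4,4) → blocked by [3,5]×[1,7], reject
2. q=(16,32) nearest=0 d=31 new=(5,4) → blocked by [3,5]×[1,7], reject
3. q=(20,6) nearest=0 d=18 new=(5,4) → blocked by [3,5]×[1,7], reject
4. q=(3,24) nearest=0 d=23 new=(3,4) → blocked by [3,5]×[1,7], reject
5. q=(8,29) nearest=0 d=28 new=(5,4) → blocked by [3,5]×[1,7], reject
6. q=(20,3) nearest=0 d=18 new=(5,3) → blocked by [3,5]×[1,7], reject
7. q=(18,0) nearest=0 d=16 new=(5,0) → add node 1 parent=0 cost=3
8. q=(13,1) nearest=1 d=8 new=(8,1) → add node 2 parent=1 cost=6
9. q=(25,7) nearest=2 d=17 new=(11,4) → blocked by [10,15]×[0,4], reject
10. q=(14,17) nearest=0 d=16 new=(5,4) → blocked by [3,5]×[1,7], reject
11. q=(3,2) nearest=0 d=1 new=(3,2) → blocked by [3,5]×[1,7], reject
12. q=(6,9) nearest=0 d=8 new=(5,4) → blocked by [3,5]×[1,7], reject
13. q=(14,28) nearest=0 d=27 new=(5,4) → blocked by [3,5]×[1,7], reject
14. q=(1,12) nearest=0 d=11 new=(1,4) → add node 3 parent=0 cost=3
15. q=(19,21) nearest=3 d=18 new=(4,7) → blocked by [3,5]×[1,7], reject
16. q=(20,25) nearest=3 d=21 new=(4,7) → blocked by [3,5]×[1,7], reject
17. q=(7,0) nearest=2 d=1 new=(7,0) → add node 4 parent=2 cost=7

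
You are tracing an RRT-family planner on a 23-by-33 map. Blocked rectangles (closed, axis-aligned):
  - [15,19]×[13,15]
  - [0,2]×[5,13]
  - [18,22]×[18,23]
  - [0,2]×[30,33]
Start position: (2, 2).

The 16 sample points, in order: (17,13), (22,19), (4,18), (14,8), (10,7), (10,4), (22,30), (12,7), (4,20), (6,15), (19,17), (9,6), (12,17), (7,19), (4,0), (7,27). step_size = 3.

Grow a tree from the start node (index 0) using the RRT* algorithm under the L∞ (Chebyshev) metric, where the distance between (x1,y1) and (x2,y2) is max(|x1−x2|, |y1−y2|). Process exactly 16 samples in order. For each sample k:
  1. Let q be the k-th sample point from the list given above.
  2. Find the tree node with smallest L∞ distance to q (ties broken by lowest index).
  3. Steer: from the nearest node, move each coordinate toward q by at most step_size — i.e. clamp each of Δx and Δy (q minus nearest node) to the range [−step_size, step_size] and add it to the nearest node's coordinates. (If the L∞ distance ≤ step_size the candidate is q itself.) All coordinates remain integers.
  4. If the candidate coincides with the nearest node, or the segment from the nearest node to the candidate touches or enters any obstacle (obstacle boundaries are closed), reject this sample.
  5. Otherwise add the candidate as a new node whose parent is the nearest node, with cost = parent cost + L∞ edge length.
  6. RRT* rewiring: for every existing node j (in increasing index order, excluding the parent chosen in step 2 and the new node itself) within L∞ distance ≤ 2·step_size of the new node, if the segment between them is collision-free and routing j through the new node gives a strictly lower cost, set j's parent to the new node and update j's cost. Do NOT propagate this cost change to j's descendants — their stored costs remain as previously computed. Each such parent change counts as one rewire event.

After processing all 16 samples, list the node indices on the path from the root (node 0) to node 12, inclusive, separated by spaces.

Path: 0 15 12

1. q=(17,13) nearest=0 d=15 new=(5,5) → add node 1 parent=0 cost=3
2. q=(22,19) nearest=1 d=17 new=(8,8) → add node 2 parent=1 cost=6
3. q=(4,18) nearest=2 d=10 new=(5,11) → add node 3 parent=2 cost=9
4. q=(14,8) nearest=2 d=6 new=(11,8) → add node 4 parent=2 cost=9
5. q=(10,7) nearest=4 d=1 new=(10,7) → add node 5 parent=4 cost=10
6. q=(10,4) nearest=5 d=3 new=(10,4) → add node 6 parent=5 cost=13
7. q=(22,30) nearest=3 d=19 new=(8,14) → add node 7 parent=3 cost=12
8. q=(12,7) nearest=4 d=1 new=(12,7) → add node 8 parent=4 cost=10
9. q=(4,20) nearest=7 d=6 new=(5,17) → add node 9 parent=7 cost=15
10. q=(6,15) nearest=7 d=2 new=(6,15) → add node 10 parent=7 cost=14
11. q=(19,17) nearest=4 d=9 new=(14,11) → add node 11 parent=4 cost=12
12. q=(9,6) nearest=5 d=1 new=(9,6) → add node 12 parent=5 cost=11
13. q=(12,17) nearest=7 d=4 new=(11,17) → add node 13 parent=7 cost=15
14. q=(7,19) nearest=9 d=2 new=(7,19) → add node 14 parent=9 cost=17
15. q=(4,0) nearest=0 d=2 new=(4,0) → add node 15 parent=0 cost=2; rewire 6→15 (8<13); rewire 12→15 (8<11)
16. q=(7,27) nearest=14 d=8 new=(7,22) → add node 16 parent=14 cost=20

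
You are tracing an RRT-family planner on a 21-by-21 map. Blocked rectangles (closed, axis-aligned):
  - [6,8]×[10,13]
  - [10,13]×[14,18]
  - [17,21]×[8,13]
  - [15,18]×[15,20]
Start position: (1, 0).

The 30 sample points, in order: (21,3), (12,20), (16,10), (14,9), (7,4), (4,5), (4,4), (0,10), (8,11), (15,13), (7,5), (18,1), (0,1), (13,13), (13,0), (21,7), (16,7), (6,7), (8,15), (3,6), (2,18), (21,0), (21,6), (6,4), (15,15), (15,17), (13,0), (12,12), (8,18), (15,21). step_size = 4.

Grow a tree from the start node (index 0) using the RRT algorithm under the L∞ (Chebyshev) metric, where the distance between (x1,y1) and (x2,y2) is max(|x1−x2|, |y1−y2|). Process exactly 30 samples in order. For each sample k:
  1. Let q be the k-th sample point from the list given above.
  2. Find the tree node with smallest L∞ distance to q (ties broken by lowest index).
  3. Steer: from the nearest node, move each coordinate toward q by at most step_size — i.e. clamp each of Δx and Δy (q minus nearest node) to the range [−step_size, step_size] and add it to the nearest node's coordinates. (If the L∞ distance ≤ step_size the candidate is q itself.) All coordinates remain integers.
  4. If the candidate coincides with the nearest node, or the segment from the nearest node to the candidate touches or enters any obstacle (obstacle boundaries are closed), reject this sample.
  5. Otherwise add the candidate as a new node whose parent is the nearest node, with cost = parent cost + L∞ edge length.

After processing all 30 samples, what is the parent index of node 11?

Parent of node 11: 4

1. q=(21,3) nearest=0 d=20 new=(5,3) → add node 1 parent=0 cost=4
2. q=(12,20) nearest=1 d=17 new=(9,7) → add node 2 parent=1 cost=8
3. q=(16,10) nearest=2 d=7 new=(13,10) → add node 3 parent=2 cost=12
4. q=(14,9) nearest=3 d=1 new=(14,9) → add node 4 parent=3 cost=13
5. q=(7,4) nearest=1 d=2 new=(7,4) → add node 5 parent=1 cost=6
6. q=(4,5) nearest=1 d=2 new=(4,5) → add node 6 parent=1 cost=6
7. q=(4,4) nearest=1 d=1 new=(4,4) → add node 7 parent=1 cost=5
8. q=(0,10) nearest=6 d=5 new=(0,9) → add node 8 parent=6 cost=10
9. q=(8,11) nearest=2 d=4 new=(8,11) → blocked by [6,8]×[10,13], reject
10. q=(15,13) nearest=3 d=3 new=(15,13) → add node 9 parent=3 cost=15
11. q=(7,5) nearest=5 d=1 new=(7,5) → add node 10 parent=5 cost=7
12. q=(18,1) nearest=4 d=8 new=(18,5) → add node 11 parent=4 cost=17
13. q=(0,1) nearest=0 d=1 new=(0,1) → add node 12 parent=0 cost=1
14. q=(13,13) nearest=9 d=2 new=(13,13) → add node 13 parent=9 cost=17
15. q=(13,0) nearest=11 d=5 new=(14,1) → add node 14 parent=11 cost=21
16. q=(21,7) nearest=11 d=3 new=(21,7) → add node 15 parent=11 cost=20
17. q=(16,7) nearest=4 d=2 new=(16,7) → add node 16 parent=4 cost=15
18. q=(6,7) nearest=6 d=2 new=(6,7) → add node 17 parent=6 cost=8
19. q=(8,15) nearest=3 d=5 new=(9,14) → add node 18 parent=3 cost=16
20. q=(3,6) nearest=6 d=1 new=(3,6) → add node 19 parent=6 cost=7
21. q=(2,18) nearest=18 d=7 new=(5,18) → add node 20 parent=18 cost=20
22. q=(21,0) nearest=11 d=5 new=(21,1) → add node 21 parent=11 cost=21
23. q=(21,6) nearest=15 d=1 new=(21,6) → add node 22 parent=15 cost=21
24. q=(6,4) nearest=1 d=1 new=(6,4) → add node 23 parent=1 cost=5
25. q=(15,15) nearest=9 d=2 new=(15,15) → blocked by [15,18]×[15,20], reject
26. q=(15,17) nearest=9 d=4 new=(15,17) → blocked by [15,18]×[15,20], reject
27. q=(13,0) nearest=14 d=1 new=(13,0) → add node 24 parent=14 cost=22
28. q=(12,12) nearest=13 d=1 new=(12,12) → add node 25 parent=13 cost=18
29. q=(8,18) nearest=20 d=3 new=(8,18) → add node 26 parent=20 cost=23
30. q=(15,21) nearest=18 d=7 new=(13,18) → blocked by [10,13]×[14,18], reject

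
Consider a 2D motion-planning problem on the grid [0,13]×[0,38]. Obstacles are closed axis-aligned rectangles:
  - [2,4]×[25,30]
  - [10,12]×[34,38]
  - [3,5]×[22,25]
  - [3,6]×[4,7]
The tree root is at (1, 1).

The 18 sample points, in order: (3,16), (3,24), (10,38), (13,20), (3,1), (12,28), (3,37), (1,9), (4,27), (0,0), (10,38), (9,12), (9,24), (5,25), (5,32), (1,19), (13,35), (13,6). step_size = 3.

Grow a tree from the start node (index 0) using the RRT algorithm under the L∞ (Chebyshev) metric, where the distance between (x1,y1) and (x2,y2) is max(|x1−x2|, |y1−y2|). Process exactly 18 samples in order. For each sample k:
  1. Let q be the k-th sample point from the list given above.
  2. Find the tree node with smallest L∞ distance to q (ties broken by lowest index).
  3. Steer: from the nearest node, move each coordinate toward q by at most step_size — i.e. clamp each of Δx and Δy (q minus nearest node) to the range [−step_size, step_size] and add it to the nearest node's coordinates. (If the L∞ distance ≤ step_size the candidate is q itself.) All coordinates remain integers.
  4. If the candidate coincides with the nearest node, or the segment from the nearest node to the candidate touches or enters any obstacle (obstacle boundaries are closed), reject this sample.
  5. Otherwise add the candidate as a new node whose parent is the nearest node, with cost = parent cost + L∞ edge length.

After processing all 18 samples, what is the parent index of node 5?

Parent of node 5: 4

1. q=(3,16) nearest=0 d=15 new=(3,4) → blocked by [3,6]×[4,7], reject
2. q=(3,24) nearest=0 d=23 new=(3,4) → blocked by [3,6]×[4,7], reject
3. q=(10,38) nearest=0 d=37 new=(4,4) → blocked by [3,6]×[4,7], reject
4. q=(13,20) nearest=0 d=19 new=(4,4) → blocked by [3,6]×[4,7], reject
5. q=(3,1) nearest=0 d=2 new=(3,1) → add node 1 parent=0 cost=2
6. q=(12,28) nearest=0 d=27 new=(4,4) → blocked by [3,6]×[4,7], reject
7. q=(3,37) nearest=0 d=36 new=(3,4) → blocked by [3,6]×[4,7], reject
8. q=(1,9) nearest=0 d=8 new=(1,4) → add node 2 parent=0 cost=3
9. q=(4,27) nearest=2 d=23 new=(4,7) → blocked by [3,6]×[4,7], reject
10. q=(0,0) nearest=0 d=1 new=(0,0) → add node 3 parent=0 cost=1
11. q=(10,38) nearest=2 d=34 new=(4,7) → blocked by [3,6]×[4,7], reject
12. q=(9,12) nearest=2 d=8 new=(4,7) → blocked by [3,6]×[4,7], reject
13. q=(9,24) nearest=2 d=20 new=(4,7) → blocked by [3,6]×[4,7], reject
14. q=(5,25) nearest=2 d=21 new=(4,7) → blocked by [3,6]×[4,7], reject
15. q=(5,32) nearest=2 d=28 new=(4,7) → blocked by [3,6]×[4,7], reject
16. q=(1,19) nearest=2 d=15 new=(1,7) → add node 4 parent=2 cost=6
17. q=(13,35) nearest=4 d=28 new=(4,10) → add node 5 parent=4 cost=9
18. q=(13,6) nearest=5 d=9 new=(7,7) → add node 6 parent=5 cost=12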